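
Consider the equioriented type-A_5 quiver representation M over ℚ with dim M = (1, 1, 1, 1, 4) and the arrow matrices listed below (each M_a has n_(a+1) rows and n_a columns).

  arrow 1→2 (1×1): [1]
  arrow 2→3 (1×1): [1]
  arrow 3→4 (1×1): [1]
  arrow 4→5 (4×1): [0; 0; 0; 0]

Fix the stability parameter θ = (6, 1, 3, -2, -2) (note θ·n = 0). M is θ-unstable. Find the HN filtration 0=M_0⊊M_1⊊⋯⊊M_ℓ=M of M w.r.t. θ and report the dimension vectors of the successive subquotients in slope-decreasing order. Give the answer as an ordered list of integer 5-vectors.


Via rank(M_{q-1}∘⋯∘M_p): M ≅ I[1,4], I[5,5]^4.
μ_θ-semistable layers: μ^(1)=2; μ^(2)=-2

((1, 1, 1, 1, 0); (0, 0, 0, 0, 4))


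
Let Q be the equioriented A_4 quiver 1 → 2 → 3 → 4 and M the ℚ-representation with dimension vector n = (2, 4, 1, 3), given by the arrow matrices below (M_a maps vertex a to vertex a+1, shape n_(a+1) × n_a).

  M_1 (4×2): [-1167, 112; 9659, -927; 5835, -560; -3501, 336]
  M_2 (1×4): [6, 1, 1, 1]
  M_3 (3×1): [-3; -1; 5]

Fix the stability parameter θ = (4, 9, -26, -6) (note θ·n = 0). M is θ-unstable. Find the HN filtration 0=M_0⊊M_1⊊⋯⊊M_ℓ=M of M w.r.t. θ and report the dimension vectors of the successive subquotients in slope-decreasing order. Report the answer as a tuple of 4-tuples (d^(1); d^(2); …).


Interval decomposition of M: I[1,2], I[1,4], I[2,2]^2, I[4,4]^2.
HN type (ℓ=4): μ^(1)=9; μ^(2)=4; μ^(3)=-19/4; μ^(4)=-6

((0, 3, 0, 0); (1, 0, 0, 0); (1, 1, 1, 1); (0, 0, 0, 2))


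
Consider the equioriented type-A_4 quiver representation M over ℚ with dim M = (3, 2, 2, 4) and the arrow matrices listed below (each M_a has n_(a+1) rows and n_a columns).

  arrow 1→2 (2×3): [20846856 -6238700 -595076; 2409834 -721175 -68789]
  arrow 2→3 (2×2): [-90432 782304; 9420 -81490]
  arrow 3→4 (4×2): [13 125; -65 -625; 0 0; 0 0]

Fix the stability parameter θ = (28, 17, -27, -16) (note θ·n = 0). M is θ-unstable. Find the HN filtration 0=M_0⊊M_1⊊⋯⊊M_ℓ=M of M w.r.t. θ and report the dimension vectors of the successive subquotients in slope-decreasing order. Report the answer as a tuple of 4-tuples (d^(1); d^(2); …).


Interval decomposition of M: I[1,1]^2, I[1,4], I[2,2], I[3,3], I[4,4]^3.
HN type (ℓ=5): μ^(1)=28; μ^(2)=17; μ^(3)=1/2; μ^(4)=-16; μ^(5)=-27

((2, 0, 0, 0); (0, 1, 0, 0); (1, 1, 1, 1); (0, 0, 0, 3); (0, 0, 1, 0))


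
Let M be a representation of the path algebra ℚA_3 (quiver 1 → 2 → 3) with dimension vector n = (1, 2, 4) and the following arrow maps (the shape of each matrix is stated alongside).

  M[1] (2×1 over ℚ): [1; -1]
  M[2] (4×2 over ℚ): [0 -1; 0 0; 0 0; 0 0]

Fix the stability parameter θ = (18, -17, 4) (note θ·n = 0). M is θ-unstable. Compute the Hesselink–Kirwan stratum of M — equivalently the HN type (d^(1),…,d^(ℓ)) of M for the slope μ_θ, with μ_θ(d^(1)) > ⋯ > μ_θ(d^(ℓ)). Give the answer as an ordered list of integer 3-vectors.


Interval decomposition of M: I[1,3], I[2,2], I[3,3]^3.
HN type (ℓ=3): μ^(1)=4; μ^(2)=1/2; μ^(3)=-17

((0, 0, 4); (1, 1, 0); (0, 1, 0))


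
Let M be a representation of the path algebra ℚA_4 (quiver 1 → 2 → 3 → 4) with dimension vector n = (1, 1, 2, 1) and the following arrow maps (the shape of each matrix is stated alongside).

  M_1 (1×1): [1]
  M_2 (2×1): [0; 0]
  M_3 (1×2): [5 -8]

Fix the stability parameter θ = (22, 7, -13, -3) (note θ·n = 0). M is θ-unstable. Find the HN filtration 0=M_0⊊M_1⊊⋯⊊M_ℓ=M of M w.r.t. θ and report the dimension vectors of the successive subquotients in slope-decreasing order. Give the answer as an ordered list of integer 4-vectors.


Barcode: M ≅ I[1,2], I[3,3], I[3,4]. HN layers by μ_θ (3 steps, strictly decreasing):
  μ^(1)=29/2; μ^(2)=-3; μ^(3)=-13

((1, 1, 0, 0); (0, 0, 0, 1); (0, 0, 2, 0))


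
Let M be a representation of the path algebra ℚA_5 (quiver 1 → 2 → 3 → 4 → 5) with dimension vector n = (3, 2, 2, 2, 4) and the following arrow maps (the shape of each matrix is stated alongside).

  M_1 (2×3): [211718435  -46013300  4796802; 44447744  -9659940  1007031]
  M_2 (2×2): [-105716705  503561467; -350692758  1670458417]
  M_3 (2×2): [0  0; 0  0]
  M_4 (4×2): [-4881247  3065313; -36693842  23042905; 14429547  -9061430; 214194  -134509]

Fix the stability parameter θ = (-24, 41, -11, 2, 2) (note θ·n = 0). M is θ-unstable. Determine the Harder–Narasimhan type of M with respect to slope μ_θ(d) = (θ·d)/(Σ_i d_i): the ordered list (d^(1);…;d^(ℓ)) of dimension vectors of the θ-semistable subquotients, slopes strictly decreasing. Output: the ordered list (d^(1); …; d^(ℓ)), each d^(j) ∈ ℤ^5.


Barcode: M ≅ I[1,1], I[1,3]^2, I[4,5]^2, I[5,5]^2. HN layers by μ_θ (3 steps, strictly decreasing):
  μ^(1)=15; μ^(2)=2; μ^(3)=-24

((0, 2, 2, 0, 0); (0, 0, 0, 2, 4); (3, 0, 0, 0, 0))


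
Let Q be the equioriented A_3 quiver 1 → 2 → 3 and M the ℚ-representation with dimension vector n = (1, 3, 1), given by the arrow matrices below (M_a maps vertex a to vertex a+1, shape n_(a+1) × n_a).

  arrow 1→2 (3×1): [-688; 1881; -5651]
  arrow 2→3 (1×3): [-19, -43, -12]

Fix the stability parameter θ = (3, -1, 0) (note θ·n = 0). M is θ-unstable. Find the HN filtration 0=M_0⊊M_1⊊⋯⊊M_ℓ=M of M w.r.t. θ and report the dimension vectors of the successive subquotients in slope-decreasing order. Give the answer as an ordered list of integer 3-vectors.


Barcode: M ≅ I[1,3], I[2,2]^2. HN layers by μ_θ (2 steps, strictly decreasing):
  μ^(1)=2/3; μ^(2)=-1

((1, 1, 1); (0, 2, 0))


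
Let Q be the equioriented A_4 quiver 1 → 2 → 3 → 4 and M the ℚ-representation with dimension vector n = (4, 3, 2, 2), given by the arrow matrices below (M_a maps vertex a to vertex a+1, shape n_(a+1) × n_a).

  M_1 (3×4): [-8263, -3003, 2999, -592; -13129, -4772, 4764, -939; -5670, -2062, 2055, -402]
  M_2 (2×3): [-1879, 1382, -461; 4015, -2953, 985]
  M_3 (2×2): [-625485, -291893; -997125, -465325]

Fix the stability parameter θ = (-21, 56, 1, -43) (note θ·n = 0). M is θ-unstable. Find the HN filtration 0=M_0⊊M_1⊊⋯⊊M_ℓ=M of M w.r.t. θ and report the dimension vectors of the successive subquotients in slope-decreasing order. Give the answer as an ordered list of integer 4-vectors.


Via rank(M_{q-1}∘⋯∘M_p): M ≅ I[1,1], I[1,2], I[1,3], I[1,4], I[4,4].
μ_θ-semistable layers: μ^(1)=56; μ^(2)=57/2; μ^(3)=14/3; μ^(4)=-21; μ^(5)=-43

((0, 1, 0, 0); (0, 1, 1, 0); (0, 1, 1, 1); (4, 0, 0, 0); (0, 0, 0, 1))


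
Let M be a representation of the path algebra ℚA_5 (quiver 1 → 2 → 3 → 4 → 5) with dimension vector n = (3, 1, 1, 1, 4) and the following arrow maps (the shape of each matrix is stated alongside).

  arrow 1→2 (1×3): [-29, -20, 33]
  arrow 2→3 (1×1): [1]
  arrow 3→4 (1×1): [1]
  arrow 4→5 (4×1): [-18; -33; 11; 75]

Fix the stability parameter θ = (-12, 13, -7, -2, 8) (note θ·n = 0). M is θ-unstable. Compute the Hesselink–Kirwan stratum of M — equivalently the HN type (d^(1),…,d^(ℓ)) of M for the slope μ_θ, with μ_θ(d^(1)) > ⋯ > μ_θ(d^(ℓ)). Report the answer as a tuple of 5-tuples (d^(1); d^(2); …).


Interval decomposition of M: I[1,1]^2, I[1,5], I[5,5]^3.
HN type (ℓ=3): μ^(1)=8; μ^(2)=4/3; μ^(3)=-12

((0, 0, 0, 0, 4); (0, 1, 1, 1, 0); (3, 0, 0, 0, 0))


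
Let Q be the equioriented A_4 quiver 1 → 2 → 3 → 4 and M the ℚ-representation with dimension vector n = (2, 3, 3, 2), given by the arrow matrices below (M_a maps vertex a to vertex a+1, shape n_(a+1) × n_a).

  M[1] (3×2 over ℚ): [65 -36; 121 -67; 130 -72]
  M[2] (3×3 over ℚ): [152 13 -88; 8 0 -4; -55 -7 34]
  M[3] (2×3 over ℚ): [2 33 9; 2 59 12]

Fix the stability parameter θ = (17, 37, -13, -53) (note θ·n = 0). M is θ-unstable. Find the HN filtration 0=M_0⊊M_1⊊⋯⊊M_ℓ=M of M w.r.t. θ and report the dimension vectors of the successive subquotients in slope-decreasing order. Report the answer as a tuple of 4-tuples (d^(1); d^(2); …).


Via rank(M_{q-1}∘⋯∘M_p): M ≅ I[1,4]^2, I[2,3].
μ_θ-semistable layers: μ^(1)=12; μ^(2)=-3

((0, 1, 1, 0); (2, 2, 2, 2))


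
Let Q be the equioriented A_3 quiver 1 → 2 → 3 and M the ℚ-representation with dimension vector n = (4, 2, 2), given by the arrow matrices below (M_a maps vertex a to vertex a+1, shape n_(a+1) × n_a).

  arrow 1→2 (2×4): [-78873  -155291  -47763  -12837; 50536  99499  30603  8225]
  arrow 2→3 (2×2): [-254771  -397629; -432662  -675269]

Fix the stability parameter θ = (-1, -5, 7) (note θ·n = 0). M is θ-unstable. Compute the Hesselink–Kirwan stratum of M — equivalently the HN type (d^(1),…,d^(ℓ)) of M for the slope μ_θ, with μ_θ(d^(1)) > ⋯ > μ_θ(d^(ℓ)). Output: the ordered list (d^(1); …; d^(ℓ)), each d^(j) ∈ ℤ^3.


Barcode: M ≅ I[1,1]^2, I[1,3]^2. HN layers by μ_θ (3 steps, strictly decreasing):
  μ^(1)=7; μ^(2)=-1; μ^(3)=-3

((0, 0, 2); (2, 0, 0); (2, 2, 0))


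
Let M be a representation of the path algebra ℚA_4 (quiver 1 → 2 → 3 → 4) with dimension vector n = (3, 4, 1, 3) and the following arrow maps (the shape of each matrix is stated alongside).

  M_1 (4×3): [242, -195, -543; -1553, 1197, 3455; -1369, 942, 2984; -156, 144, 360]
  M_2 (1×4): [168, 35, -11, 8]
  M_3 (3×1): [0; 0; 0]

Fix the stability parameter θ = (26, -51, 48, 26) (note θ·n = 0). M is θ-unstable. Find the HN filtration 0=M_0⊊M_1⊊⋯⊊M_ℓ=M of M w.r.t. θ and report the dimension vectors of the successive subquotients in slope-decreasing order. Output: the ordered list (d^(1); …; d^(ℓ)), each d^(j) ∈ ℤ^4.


Via rank(M_{q-1}∘⋯∘M_p): M ≅ I[1,1], I[1,2], I[1,3], I[2,2]^2, I[4,4]^3.
μ_θ-semistable layers: μ^(1)=48; μ^(2)=26; μ^(3)=-25/2; μ^(4)=-51

((0, 0, 1, 0); (1, 0, 0, 3); (2, 2, 0, 0); (0, 2, 0, 0))


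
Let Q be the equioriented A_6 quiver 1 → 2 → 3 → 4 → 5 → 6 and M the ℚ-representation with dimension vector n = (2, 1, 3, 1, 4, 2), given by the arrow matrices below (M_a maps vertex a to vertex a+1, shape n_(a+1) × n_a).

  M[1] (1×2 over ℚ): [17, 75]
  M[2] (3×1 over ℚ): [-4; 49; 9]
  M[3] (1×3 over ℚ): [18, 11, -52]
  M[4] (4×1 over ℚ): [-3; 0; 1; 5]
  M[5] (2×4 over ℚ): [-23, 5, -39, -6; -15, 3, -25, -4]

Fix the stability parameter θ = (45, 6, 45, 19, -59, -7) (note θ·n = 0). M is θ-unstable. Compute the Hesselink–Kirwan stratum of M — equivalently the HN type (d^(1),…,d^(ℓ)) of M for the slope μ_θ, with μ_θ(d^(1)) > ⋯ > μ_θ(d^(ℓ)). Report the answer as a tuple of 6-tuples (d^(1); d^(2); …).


Barcode: M ≅ I[1,1], I[1,5], I[3,3]^2, I[5,5], I[5,6]^2. HN layers by μ_θ (4 steps, strictly decreasing):
  μ^(1)=45; μ^(2)=56/5; μ^(3)=-7; μ^(4)=-59

((1, 0, 2, 0, 0, 0); (1, 1, 1, 1, 1, 0); (0, 0, 0, 0, 0, 2); (0, 0, 0, 0, 3, 0))


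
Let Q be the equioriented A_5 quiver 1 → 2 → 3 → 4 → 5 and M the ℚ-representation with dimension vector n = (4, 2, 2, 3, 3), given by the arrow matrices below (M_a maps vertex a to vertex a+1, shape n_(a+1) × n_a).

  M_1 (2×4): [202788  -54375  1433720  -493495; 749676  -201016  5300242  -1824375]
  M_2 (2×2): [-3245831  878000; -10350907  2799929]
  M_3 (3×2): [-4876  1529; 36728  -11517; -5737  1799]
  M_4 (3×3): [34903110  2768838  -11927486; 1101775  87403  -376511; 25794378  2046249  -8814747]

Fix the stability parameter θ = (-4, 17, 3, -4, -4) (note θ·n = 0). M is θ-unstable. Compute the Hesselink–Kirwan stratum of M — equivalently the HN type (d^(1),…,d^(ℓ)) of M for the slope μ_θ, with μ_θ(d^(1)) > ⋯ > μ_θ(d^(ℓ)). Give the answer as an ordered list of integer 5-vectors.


Barcode: M ≅ I[1,1]^2, I[1,5]^2, I[4,4], I[5,5]. HN layers by μ_θ (2 steps, strictly decreasing):
  μ^(1)=3; μ^(2)=-4

((0, 2, 2, 2, 2); (4, 0, 0, 1, 1))


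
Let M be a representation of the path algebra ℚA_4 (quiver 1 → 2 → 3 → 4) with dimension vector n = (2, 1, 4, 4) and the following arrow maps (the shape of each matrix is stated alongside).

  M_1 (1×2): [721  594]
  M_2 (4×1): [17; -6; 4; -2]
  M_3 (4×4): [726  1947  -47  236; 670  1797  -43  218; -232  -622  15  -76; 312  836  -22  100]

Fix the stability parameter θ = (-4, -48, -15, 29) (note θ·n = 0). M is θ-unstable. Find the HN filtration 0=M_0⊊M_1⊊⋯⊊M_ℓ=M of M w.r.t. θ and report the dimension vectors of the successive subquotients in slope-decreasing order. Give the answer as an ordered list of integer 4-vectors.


Barcode: M ≅ I[1,1], I[1,3], I[3,4]^3, I[4,4]. HN layers by μ_θ (4 steps, strictly decreasing):
  μ^(1)=29; μ^(2)=-4; μ^(3)=-15; μ^(4)=-26

((0, 0, 0, 4); (1, 0, 0, 0); (0, 0, 4, 0); (1, 1, 0, 0))


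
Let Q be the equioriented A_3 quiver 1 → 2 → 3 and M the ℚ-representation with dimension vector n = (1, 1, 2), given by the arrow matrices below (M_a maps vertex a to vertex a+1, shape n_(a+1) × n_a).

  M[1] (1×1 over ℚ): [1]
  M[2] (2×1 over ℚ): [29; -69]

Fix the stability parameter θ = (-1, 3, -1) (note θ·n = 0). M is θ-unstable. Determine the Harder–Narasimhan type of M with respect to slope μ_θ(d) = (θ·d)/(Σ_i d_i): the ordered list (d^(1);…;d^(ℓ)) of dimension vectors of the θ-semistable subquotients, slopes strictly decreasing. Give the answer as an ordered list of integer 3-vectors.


Interval decomposition of M: I[1,3], I[3,3].
HN type (ℓ=2): μ^(1)=1; μ^(2)=-1

((0, 1, 1); (1, 0, 1))


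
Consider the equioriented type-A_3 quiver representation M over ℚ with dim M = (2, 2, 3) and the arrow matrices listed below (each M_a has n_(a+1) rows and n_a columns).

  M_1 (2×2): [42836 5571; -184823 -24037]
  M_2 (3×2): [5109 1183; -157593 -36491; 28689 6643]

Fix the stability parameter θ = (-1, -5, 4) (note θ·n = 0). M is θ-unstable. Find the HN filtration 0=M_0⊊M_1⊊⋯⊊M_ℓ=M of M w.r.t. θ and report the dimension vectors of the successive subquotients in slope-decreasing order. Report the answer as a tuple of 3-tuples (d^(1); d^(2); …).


Barcode: M ≅ I[1,2], I[1,3], I[3,3]^2. HN layers by μ_θ (2 steps, strictly decreasing):
  μ^(1)=4; μ^(2)=-3

((0, 0, 3); (2, 2, 0))


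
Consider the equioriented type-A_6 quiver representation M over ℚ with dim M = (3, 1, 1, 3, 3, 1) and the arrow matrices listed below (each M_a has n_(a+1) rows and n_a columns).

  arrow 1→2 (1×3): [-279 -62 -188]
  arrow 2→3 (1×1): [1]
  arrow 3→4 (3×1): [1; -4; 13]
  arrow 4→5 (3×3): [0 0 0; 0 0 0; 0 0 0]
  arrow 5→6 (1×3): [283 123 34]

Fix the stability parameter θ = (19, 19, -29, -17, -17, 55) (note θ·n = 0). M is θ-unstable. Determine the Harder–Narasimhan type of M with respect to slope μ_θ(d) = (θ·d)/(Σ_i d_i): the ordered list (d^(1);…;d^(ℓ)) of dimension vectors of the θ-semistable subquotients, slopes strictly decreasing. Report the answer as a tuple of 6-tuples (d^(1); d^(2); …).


Barcode: M ≅ I[1,1]^2, I[1,4], I[4,4]^2, I[5,5]^2, I[5,6]. HN layers by μ_θ (4 steps, strictly decreasing):
  μ^(1)=55; μ^(2)=19; μ^(3)=-2; μ^(4)=-17

((0, 0, 0, 0, 0, 1); (2, 0, 0, 0, 0, 0); (1, 1, 1, 1, 0, 0); (0, 0, 0, 2, 3, 0))


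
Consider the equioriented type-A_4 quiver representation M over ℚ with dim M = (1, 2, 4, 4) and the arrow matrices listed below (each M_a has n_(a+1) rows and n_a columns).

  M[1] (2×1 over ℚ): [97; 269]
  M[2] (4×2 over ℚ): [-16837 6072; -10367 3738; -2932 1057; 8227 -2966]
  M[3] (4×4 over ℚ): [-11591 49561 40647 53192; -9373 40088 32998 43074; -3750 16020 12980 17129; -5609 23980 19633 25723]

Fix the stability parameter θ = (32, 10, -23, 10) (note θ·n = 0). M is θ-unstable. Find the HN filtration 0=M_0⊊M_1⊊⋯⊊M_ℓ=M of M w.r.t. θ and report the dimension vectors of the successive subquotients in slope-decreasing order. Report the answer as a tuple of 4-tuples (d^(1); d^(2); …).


Interval decomposition of M: I[1,4], I[2,4], I[3,4]^2.
HN type (ℓ=4): μ^(1)=10; μ^(2)=19/3; μ^(3)=-13/2; μ^(4)=-23

((0, 0, 0, 4); (1, 1, 1, 0); (0, 1, 1, 0); (0, 0, 2, 0))


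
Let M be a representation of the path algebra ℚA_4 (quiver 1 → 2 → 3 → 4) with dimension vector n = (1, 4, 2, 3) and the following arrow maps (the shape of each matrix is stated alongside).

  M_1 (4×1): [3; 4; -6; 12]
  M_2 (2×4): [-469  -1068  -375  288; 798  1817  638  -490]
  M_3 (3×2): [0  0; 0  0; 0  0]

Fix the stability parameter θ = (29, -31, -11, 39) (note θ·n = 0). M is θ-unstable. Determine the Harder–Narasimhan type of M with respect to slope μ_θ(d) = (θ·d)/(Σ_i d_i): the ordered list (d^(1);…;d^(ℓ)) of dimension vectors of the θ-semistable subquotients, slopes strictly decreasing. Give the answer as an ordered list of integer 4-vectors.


Barcode: M ≅ I[1,3], I[2,2]^2, I[2,3], I[4,4]^3. HN layers by μ_θ (4 steps, strictly decreasing):
  μ^(1)=39; μ^(2)=-13/3; μ^(3)=-11; μ^(4)=-31

((0, 0, 0, 3); (1, 1, 1, 0); (0, 0, 1, 0); (0, 3, 0, 0))


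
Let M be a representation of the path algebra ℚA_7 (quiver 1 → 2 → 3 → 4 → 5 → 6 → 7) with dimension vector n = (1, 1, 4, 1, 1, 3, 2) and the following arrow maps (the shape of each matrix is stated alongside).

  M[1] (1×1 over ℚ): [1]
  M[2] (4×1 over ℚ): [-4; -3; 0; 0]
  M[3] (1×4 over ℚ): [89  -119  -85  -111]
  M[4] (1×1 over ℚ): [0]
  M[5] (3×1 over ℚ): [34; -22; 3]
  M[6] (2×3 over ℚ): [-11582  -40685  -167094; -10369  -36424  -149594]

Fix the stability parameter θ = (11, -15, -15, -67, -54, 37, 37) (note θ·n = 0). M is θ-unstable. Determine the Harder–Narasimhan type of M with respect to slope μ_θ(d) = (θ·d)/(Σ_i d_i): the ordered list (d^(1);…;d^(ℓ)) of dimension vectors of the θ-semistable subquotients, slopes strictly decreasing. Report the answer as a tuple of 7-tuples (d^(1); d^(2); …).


Via rank(M_{q-1}∘⋯∘M_p): M ≅ I[1,4], I[3,3]^3, I[5,6], I[6,7]^2.
μ_θ-semistable layers: μ^(1)=37; μ^(2)=-15; μ^(3)=-43/2; μ^(4)=-54

((0, 0, 0, 0, 0, 3, 2); (0, 0, 3, 0, 0, 0, 0); (1, 1, 1, 1, 0, 0, 0); (0, 0, 0, 0, 1, 0, 0))


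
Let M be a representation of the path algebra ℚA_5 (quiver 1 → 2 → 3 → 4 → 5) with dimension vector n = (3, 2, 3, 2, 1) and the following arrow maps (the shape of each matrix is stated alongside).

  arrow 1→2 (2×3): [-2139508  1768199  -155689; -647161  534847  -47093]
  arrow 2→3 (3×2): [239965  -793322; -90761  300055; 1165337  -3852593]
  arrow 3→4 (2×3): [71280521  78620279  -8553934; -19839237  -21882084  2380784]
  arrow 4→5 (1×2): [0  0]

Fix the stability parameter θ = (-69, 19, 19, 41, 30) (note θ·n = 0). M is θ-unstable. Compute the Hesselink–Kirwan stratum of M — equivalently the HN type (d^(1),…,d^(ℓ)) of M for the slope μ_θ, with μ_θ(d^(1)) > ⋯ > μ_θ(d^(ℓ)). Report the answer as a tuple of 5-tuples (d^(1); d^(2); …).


Barcode: M ≅ I[1,1], I[1,4]^2, I[3,3], I[5,5]. HN layers by μ_θ (4 steps, strictly decreasing):
  μ^(1)=41; μ^(2)=30; μ^(3)=19; μ^(4)=-69

((0, 0, 0, 2, 0); (0, 0, 0, 0, 1); (0, 2, 3, 0, 0); (3, 0, 0, 0, 0))


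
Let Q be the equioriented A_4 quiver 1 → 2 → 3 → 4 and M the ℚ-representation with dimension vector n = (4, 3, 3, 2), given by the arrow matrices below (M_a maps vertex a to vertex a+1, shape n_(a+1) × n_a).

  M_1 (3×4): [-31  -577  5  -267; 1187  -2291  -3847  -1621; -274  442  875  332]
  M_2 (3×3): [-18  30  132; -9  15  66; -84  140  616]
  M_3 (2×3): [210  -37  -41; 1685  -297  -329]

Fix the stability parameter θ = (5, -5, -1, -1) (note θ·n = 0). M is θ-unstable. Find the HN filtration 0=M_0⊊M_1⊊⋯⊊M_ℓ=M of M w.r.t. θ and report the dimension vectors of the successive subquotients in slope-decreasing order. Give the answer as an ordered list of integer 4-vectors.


Barcode: M ≅ I[1,1]^2, I[1,2]^2, I[2,4], I[3,3], I[3,4]. HN layers by μ_θ (4 steps, strictly decreasing):
  μ^(1)=5; μ^(2)=0; μ^(3)=-1; μ^(4)=-5

((2, 0, 0, 0); (2, 2, 0, 0); (0, 0, 3, 2); (0, 1, 0, 0))


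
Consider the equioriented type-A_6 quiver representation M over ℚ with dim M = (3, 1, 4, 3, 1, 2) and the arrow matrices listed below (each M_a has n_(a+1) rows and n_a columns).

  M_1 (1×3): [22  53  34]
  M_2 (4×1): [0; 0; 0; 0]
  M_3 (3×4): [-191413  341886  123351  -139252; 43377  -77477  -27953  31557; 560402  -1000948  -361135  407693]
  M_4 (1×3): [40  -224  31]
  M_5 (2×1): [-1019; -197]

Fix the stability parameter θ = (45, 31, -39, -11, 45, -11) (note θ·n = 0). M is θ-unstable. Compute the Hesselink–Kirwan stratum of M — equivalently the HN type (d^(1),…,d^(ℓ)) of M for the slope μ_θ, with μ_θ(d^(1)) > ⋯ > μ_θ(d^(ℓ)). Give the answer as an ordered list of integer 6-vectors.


Via rank(M_{q-1}∘⋯∘M_p): M ≅ I[1,1]^2, I[1,2], I[3,3], I[3,4]^2, I[3,6], I[6,6].
μ_θ-semistable layers: μ^(1)=45; μ^(2)=38; μ^(3)=17; μ^(4)=-11; μ^(5)=-39

((2, 0, 0, 0, 0, 0); (1, 1, 0, 0, 0, 0); (0, 0, 0, 0, 1, 1); (0, 0, 0, 3, 0, 1); (0, 0, 4, 0, 0, 0))


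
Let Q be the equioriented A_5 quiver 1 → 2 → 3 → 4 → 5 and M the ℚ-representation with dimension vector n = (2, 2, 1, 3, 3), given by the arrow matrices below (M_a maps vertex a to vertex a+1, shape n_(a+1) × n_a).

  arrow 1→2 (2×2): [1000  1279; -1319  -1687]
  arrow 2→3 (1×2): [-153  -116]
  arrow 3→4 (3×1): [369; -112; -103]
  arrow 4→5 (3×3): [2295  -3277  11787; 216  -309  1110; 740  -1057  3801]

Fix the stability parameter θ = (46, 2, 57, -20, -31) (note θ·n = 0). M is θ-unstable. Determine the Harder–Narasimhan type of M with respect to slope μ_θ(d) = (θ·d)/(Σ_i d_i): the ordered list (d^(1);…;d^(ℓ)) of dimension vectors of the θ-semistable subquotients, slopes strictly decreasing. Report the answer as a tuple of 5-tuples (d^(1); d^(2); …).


Interval decomposition of M: I[1,2], I[1,5], I[4,5]^2.
HN type (ℓ=3): μ^(1)=24; μ^(2)=54/5; μ^(3)=-51/2

((1, 1, 0, 0, 0); (1, 1, 1, 1, 1); (0, 0, 0, 2, 2))


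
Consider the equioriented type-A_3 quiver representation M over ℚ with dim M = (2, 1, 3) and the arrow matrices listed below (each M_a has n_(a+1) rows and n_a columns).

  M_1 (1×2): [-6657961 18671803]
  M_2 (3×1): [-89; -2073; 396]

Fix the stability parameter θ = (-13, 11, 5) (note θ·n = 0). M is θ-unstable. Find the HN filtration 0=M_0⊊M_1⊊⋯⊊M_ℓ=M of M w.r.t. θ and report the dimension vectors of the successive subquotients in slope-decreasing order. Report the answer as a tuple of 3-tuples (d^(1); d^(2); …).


Interval decomposition of M: I[1,1], I[1,3], I[3,3]^2.
HN type (ℓ=3): μ^(1)=8; μ^(2)=5; μ^(3)=-13

((0, 1, 1); (0, 0, 2); (2, 0, 0))


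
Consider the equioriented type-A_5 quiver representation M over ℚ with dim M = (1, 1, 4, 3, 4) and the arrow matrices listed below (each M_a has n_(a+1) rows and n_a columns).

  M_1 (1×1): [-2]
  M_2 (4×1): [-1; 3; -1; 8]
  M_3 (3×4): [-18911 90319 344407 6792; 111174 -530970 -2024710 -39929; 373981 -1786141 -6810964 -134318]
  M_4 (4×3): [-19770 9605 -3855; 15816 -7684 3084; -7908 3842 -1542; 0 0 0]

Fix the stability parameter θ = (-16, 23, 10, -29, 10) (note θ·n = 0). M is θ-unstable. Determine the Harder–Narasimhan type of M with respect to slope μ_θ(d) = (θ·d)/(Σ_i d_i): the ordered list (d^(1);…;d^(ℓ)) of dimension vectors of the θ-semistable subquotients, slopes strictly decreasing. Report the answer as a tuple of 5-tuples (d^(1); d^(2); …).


Via rank(M_{q-1}∘⋯∘M_p): M ≅ I[1,4], I[3,3], I[3,4], I[3,5], I[5,5]^3.
μ_θ-semistable layers: μ^(1)=10; μ^(2)=4/3; μ^(3)=-19/2; μ^(4)=-16

((0, 0, 1, 0, 4); (0, 1, 1, 1, 0); (0, 0, 2, 2, 0); (1, 0, 0, 0, 0))


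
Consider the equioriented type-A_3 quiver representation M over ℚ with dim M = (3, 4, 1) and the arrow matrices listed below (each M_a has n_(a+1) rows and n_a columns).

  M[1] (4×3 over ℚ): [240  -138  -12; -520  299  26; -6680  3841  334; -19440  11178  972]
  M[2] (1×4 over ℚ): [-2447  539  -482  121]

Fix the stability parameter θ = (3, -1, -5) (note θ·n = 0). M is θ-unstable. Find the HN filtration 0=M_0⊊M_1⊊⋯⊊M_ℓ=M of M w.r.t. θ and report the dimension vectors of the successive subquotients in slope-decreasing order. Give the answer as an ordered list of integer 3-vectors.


Interval decomposition of M: I[1,1]^2, I[1,3], I[2,2]^3.
HN type (ℓ=2): μ^(1)=3; μ^(2)=-1

((2, 0, 0); (1, 4, 1))


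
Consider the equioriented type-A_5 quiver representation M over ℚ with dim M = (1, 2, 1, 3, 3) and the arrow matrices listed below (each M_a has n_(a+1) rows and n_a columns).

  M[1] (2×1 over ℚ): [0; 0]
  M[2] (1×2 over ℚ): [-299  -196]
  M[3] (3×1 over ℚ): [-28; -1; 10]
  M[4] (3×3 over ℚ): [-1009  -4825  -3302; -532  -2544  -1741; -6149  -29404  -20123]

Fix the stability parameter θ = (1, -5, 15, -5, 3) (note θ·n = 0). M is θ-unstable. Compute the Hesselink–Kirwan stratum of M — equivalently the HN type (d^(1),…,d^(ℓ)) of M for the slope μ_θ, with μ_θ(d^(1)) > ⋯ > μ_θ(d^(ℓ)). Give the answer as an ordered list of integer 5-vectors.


Via rank(M_{q-1}∘⋯∘M_p): M ≅ I[1,1], I[2,2], I[2,5], I[4,5]^2.
μ_θ-semistable layers: μ^(1)=13/3; μ^(2)=3; μ^(3)=1; μ^(4)=-5

((0, 0, 1, 1, 1); (0, 0, 0, 0, 2); (1, 0, 0, 0, 0); (0, 2, 0, 2, 0))


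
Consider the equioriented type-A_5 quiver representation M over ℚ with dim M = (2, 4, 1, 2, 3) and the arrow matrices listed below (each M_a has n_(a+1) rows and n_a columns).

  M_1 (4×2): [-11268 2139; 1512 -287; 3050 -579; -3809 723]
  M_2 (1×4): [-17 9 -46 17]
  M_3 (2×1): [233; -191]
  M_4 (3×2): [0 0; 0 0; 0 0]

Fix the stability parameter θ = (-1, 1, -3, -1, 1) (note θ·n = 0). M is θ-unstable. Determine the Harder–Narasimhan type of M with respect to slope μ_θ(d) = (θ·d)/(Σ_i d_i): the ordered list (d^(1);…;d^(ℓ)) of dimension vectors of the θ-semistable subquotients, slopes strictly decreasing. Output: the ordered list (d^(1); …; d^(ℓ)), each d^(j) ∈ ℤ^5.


Interval decomposition of M: I[1,2], I[1,4], I[2,2]^2, I[4,4], I[5,5]^3.
HN type (ℓ=2): μ^(1)=1; μ^(2)=-1

((0, 3, 0, 0, 3); (2, 1, 1, 2, 0))


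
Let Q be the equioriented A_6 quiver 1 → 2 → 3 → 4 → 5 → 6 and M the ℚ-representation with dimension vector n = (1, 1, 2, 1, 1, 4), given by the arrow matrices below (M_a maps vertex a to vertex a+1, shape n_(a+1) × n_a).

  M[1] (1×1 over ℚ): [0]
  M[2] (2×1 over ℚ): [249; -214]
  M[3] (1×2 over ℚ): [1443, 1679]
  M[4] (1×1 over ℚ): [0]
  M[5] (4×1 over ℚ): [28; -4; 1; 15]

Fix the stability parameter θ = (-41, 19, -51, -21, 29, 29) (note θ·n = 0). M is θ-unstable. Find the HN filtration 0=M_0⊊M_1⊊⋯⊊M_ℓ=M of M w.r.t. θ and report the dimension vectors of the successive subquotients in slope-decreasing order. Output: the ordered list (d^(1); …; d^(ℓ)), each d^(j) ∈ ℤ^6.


Via rank(M_{q-1}∘⋯∘M_p): M ≅ I[1,1], I[2,4], I[3,3], I[5,6], I[6,6]^3.
μ_θ-semistable layers: μ^(1)=29; μ^(2)=-53/3; μ^(3)=-41; μ^(4)=-51

((0, 0, 0, 0, 1, 4); (0, 1, 1, 1, 0, 0); (1, 0, 0, 0, 0, 0); (0, 0, 1, 0, 0, 0))


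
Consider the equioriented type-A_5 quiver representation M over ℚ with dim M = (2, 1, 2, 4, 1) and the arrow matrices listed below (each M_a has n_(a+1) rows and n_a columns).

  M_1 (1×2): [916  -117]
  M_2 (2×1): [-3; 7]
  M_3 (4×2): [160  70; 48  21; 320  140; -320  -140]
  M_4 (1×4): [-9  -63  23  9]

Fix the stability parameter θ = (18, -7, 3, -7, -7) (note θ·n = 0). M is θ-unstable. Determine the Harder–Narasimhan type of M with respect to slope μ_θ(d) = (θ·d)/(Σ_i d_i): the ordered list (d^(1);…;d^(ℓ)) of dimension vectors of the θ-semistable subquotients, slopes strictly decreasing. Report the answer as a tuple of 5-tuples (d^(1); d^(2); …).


Barcode: M ≅ I[1,1], I[1,5], I[3,3], I[4,4]^3. HN layers by μ_θ (4 steps, strictly decreasing):
  μ^(1)=18; μ^(2)=3; μ^(3)=0; μ^(4)=-7

((1, 0, 0, 0, 0); (0, 0, 1, 0, 0); (1, 1, 1, 1, 1); (0, 0, 0, 3, 0))


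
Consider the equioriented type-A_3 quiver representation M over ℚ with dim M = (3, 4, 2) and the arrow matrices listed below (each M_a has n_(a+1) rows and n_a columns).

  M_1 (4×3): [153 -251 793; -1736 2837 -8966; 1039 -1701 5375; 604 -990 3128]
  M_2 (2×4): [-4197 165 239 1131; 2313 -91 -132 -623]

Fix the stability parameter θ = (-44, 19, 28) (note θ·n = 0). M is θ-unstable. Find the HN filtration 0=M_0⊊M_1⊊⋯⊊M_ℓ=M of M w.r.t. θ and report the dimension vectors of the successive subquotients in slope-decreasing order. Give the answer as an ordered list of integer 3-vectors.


Interval decomposition of M: I[1,1], I[1,3]^2, I[2,2]^2.
HN type (ℓ=3): μ^(1)=28; μ^(2)=19; μ^(3)=-44

((0, 0, 2); (0, 4, 0); (3, 0, 0))


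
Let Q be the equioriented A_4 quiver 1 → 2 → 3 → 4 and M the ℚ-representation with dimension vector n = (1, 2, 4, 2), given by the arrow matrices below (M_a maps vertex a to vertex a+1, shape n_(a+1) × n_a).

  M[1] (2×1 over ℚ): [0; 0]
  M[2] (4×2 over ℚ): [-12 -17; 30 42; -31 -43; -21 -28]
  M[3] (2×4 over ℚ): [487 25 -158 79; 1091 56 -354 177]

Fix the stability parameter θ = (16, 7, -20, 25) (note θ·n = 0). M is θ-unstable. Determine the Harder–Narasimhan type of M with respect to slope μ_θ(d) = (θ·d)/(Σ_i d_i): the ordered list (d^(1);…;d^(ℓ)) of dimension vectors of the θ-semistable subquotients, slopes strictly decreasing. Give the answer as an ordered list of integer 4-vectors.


Via rank(M_{q-1}∘⋯∘M_p): M ≅ I[1,1], I[2,4]^2, I[3,3]^2.
μ_θ-semistable layers: μ^(1)=25; μ^(2)=16; μ^(3)=-13/2; μ^(4)=-20

((0, 0, 0, 2); (1, 0, 0, 0); (0, 2, 2, 0); (0, 0, 2, 0))


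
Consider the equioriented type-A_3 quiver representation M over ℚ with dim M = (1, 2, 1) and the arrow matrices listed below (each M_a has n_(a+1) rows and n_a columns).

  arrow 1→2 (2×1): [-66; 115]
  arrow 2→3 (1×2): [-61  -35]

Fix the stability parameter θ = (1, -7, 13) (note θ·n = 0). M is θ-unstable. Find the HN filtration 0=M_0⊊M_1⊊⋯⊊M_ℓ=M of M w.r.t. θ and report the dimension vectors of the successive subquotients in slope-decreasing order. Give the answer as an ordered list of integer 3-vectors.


Interval decomposition of M: I[1,3], I[2,2].
HN type (ℓ=3): μ^(1)=13; μ^(2)=-3; μ^(3)=-7

((0, 0, 1); (1, 1, 0); (0, 1, 0))


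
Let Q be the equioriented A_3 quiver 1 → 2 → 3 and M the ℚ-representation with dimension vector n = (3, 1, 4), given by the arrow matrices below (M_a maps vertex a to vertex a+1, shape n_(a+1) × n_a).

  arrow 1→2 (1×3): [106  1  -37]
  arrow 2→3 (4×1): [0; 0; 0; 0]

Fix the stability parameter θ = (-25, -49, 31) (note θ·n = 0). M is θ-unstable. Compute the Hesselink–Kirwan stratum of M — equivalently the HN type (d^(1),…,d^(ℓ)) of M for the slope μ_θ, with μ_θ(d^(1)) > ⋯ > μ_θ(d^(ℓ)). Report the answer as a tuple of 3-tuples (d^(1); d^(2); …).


Interval decomposition of M: I[1,1]^2, I[1,2], I[3,3]^4.
HN type (ℓ=3): μ^(1)=31; μ^(2)=-25; μ^(3)=-37

((0, 0, 4); (2, 0, 0); (1, 1, 0))


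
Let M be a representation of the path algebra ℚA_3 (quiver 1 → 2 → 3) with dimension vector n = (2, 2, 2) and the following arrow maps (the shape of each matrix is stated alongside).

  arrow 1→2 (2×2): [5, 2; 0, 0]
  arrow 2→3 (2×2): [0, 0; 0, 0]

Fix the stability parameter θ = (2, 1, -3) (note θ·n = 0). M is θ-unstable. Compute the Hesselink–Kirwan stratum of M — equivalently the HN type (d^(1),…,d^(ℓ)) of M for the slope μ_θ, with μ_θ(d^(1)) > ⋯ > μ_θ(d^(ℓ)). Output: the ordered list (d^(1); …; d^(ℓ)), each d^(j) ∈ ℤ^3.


Barcode: M ≅ I[1,1], I[1,2], I[2,2], I[3,3]^2. HN layers by μ_θ (4 steps, strictly decreasing):
  μ^(1)=2; μ^(2)=3/2; μ^(3)=1; μ^(4)=-3

((1, 0, 0); (1, 1, 0); (0, 1, 0); (0, 0, 2))


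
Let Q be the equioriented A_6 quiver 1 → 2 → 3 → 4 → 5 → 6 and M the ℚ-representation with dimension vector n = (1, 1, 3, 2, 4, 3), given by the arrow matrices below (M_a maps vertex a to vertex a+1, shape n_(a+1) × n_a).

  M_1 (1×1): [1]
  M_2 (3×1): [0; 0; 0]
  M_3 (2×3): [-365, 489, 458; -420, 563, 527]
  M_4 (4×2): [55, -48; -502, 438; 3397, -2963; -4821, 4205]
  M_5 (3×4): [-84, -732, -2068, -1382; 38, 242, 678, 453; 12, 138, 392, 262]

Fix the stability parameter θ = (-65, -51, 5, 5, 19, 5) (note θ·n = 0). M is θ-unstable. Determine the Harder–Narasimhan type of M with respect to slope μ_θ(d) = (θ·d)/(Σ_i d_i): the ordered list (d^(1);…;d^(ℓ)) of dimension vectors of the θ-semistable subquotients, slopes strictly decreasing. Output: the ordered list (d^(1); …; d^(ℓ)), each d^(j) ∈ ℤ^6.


Barcode: M ≅ I[1,2], I[3,3], I[3,5], I[3,6], I[5,5], I[5,6], I[6,6]. HN layers by μ_θ (5 steps, strictly decreasing):
  μ^(1)=19; μ^(2)=12; μ^(3)=5; μ^(4)=-51; μ^(5)=-65

((0, 0, 0, 0, 2, 0); (0, 0, 0, 0, 2, 2); (0, 0, 3, 2, 0, 1); (0, 1, 0, 0, 0, 0); (1, 0, 0, 0, 0, 0))


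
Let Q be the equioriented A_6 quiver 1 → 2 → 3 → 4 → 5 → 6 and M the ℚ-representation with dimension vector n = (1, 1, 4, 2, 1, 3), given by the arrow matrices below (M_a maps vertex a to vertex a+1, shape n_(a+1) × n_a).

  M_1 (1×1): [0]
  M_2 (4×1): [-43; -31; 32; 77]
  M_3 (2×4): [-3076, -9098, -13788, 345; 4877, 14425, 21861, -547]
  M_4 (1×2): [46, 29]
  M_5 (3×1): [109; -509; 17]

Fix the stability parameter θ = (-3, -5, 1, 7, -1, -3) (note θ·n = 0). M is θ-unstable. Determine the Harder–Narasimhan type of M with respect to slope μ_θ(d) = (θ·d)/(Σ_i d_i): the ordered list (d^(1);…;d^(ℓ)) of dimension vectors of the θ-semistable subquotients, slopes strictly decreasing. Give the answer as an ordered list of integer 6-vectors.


Interval decomposition of M: I[1,1], I[2,6], I[3,3]^2, I[3,4], I[6,6]^2.
HN type (ℓ=4): μ^(1)=7; μ^(2)=1; μ^(3)=-3; μ^(4)=-5

((0, 0, 0, 1, 0, 0); (0, 0, 4, 1, 1, 1); (1, 0, 0, 0, 0, 2); (0, 1, 0, 0, 0, 0))


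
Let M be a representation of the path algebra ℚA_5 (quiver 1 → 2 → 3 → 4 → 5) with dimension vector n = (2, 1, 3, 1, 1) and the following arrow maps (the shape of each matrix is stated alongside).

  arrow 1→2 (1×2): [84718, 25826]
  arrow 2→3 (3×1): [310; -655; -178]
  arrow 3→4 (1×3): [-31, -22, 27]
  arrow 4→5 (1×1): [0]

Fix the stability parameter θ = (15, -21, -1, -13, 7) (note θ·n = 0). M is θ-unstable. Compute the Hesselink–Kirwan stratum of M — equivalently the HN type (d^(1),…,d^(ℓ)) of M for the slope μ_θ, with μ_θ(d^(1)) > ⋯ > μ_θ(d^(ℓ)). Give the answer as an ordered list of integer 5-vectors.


Interval decomposition of M: I[1,1], I[1,4], I[3,3]^2, I[5,5].
HN type (ℓ=4): μ^(1)=15; μ^(2)=7; μ^(3)=-1; μ^(4)=-5

((1, 0, 0, 0, 0); (0, 0, 0, 0, 1); (0, 0, 2, 0, 0); (1, 1, 1, 1, 0))


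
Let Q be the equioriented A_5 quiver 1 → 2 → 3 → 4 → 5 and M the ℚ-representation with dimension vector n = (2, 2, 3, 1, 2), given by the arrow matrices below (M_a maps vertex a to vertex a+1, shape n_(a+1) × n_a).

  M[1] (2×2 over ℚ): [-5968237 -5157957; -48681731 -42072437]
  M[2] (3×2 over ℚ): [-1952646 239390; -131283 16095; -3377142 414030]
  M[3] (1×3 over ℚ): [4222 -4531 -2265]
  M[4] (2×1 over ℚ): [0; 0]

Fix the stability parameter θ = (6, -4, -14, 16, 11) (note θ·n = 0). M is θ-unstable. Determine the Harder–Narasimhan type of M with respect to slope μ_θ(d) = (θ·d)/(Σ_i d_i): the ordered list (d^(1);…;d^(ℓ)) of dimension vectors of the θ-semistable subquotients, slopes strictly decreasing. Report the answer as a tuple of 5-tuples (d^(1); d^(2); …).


Interval decomposition of M: I[1,2], I[1,4], I[3,3]^2, I[5,5]^2.
HN type (ℓ=5): μ^(1)=16; μ^(2)=11; μ^(3)=1; μ^(4)=-4; μ^(5)=-14

((0, 0, 0, 1, 0); (0, 0, 0, 0, 2); (1, 1, 0, 0, 0); (1, 1, 1, 0, 0); (0, 0, 2, 0, 0))


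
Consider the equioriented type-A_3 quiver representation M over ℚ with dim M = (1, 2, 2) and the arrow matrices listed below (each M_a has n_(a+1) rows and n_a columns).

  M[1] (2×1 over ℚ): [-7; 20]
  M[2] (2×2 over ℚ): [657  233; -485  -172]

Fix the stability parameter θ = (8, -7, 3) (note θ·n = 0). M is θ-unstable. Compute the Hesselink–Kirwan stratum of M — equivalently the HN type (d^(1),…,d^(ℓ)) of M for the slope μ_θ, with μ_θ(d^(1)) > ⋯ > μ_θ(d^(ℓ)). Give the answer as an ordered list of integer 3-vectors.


Barcode: M ≅ I[1,3], I[2,3]. HN layers by μ_θ (3 steps, strictly decreasing):
  μ^(1)=3; μ^(2)=1/2; μ^(3)=-7

((0, 0, 2); (1, 1, 0); (0, 1, 0))


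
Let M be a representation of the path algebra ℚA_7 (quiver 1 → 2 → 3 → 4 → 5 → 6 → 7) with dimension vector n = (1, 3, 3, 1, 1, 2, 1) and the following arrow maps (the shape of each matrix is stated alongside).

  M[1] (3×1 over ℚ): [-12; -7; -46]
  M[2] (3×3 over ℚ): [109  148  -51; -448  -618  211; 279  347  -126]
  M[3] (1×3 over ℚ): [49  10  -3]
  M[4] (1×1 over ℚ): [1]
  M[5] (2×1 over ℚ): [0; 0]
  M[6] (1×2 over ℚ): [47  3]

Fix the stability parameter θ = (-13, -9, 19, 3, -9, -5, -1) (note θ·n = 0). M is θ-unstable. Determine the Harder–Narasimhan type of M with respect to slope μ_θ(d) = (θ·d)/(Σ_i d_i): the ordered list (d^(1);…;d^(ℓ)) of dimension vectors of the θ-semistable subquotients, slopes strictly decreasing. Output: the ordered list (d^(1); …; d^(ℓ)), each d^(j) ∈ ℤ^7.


Interval decomposition of M: I[1,5], I[2,3]^2, I[6,6], I[6,7].
HN type (ℓ=6): μ^(1)=19; μ^(2)=13/3; μ^(3)=-1; μ^(4)=-5; μ^(5)=-9; μ^(6)=-13

((0, 0, 2, 0, 0, 0, 0); (0, 0, 1, 1, 1, 0, 0); (0, 0, 0, 0, 0, 0, 1); (0, 0, 0, 0, 0, 2, 0); (0, 3, 0, 0, 0, 0, 0); (1, 0, 0, 0, 0, 0, 0))


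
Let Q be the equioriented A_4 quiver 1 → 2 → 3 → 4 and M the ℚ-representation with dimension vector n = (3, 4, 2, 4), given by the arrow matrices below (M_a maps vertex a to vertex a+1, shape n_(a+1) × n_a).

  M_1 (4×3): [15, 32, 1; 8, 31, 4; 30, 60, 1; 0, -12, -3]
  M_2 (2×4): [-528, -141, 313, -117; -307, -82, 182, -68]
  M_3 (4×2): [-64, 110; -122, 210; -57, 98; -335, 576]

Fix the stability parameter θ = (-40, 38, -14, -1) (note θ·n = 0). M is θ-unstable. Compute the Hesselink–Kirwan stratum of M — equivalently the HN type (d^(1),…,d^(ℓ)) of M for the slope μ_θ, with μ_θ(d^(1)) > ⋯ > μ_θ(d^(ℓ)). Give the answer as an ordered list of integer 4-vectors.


Interval decomposition of M: I[1,2], I[1,4]^2, I[2,2], I[4,4]^2.
HN type (ℓ=4): μ^(1)=38; μ^(2)=23/3; μ^(3)=-1; μ^(4)=-40

((0, 2, 0, 0); (0, 2, 2, 2); (0, 0, 0, 2); (3, 0, 0, 0))


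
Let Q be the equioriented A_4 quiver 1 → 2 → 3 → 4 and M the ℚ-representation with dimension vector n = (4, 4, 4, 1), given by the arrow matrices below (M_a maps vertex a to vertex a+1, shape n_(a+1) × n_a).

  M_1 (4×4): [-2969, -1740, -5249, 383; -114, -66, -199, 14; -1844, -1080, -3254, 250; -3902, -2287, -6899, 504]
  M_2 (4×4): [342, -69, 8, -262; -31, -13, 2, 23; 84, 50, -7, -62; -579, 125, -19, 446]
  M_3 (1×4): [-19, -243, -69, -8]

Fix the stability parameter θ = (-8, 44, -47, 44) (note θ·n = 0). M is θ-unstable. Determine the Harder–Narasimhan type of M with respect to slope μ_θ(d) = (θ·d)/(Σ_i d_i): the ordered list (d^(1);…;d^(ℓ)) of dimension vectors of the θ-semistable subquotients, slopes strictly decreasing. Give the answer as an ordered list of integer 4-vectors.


Interval decomposition of M: I[1,3]^3, I[1,4].
HN type (ℓ=3): μ^(1)=44; μ^(2)=-3/2; μ^(3)=-8

((0, 0, 0, 1); (0, 4, 4, 0); (4, 0, 0, 0))


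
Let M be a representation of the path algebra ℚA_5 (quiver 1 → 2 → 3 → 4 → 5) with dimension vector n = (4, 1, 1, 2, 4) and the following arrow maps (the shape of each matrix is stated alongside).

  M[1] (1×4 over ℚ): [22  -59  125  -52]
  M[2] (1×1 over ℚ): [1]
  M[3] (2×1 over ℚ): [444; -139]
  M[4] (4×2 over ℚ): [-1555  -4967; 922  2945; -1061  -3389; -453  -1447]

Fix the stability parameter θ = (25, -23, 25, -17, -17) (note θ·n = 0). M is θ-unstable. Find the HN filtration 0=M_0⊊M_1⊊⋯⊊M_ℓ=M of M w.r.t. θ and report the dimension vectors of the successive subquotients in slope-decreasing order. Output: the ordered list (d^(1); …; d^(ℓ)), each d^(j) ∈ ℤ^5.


Barcode: M ≅ I[1,1]^3, I[1,5], I[4,5], I[5,5]^2. HN layers by μ_θ (3 steps, strictly decreasing):
  μ^(1)=25; μ^(2)=-7/5; μ^(3)=-17

((3, 0, 0, 0, 0); (1, 1, 1, 1, 1); (0, 0, 0, 1, 3))
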